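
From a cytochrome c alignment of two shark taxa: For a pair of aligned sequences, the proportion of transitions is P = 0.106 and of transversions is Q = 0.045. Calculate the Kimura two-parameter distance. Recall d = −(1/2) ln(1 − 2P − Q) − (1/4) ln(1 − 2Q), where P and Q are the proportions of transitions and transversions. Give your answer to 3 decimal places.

Under the Kimura two-parameter model, d = −½ ln(1 − 2P − Q) − ¼ ln(1 − 2Q).
1 − 2P − Q = 0.743, giving −½ ln(0.743) = 0.148530.
1 − 2Q = 0.91, giving −¼ ln(0.91) = 0.023578.
d = 0.148530 + 0.023578 = 0.172108.

0.172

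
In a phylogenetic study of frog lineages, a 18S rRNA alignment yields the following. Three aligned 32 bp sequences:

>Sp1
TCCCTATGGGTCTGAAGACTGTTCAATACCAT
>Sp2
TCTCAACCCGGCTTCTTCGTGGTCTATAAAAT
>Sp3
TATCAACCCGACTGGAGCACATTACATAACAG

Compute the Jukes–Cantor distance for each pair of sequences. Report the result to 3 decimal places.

d(Sp1,Sp2) = 0.824, d(Sp1,Sp3) = 0.824, d(Sp2,Sp3) = 0.657

Sp1–Sp2: 16/32 sites differ → p = 0.5, d = −0.75 ln(1 − 0.666667) = 0.823960 ≈ 0.824.
Sp1–Sp3: 16/32 sites differ → p = 0.5, d = −0.75 ln(1 − 0.666667) = 0.823960 ≈ 0.824.
Sp2–Sp3: 14/32 sites differ → p = 0.4375, d = −0.75 ln(1 − 0.583333) = 0.656601 ≈ 0.657.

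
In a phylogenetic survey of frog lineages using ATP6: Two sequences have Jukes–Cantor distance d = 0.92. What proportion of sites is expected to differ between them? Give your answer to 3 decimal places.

p = (3/4)(1 − e^(−4d/3)) = 0.75 × (1 − e^(-1.226667)) = 0.75 × (1 − 0.293268) = 0.530049.

0.530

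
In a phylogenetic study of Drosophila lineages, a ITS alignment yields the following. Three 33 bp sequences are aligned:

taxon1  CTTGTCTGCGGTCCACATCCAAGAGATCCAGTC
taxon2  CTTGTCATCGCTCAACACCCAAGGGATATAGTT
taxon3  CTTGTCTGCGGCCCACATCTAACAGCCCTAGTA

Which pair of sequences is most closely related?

taxon1–taxon2: 9/33 differ, p = 0.273, d = 0.339.
taxon1–taxon3: 7/33 differ, p = 0.212, d = 0.249.
taxon2–taxon3: 13/33 differ, p = 0.394, d = 0.559.
The smallest distance is between taxon1 and taxon3.

taxon1 and taxon3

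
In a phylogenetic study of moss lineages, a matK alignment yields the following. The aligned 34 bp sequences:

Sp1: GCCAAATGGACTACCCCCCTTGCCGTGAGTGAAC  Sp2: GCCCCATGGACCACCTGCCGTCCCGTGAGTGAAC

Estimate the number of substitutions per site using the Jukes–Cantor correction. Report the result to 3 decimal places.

The sequences differ at 7 of 34 sites (4, 5, 12, 16, 17, 20, 22), so p = 7/34 ≈ 0.205882.
d = −(3/4) ln(1 − 4p/3) = −0.75 ln(1 − 0.274509) = −0.75 ln(0.725491)
  = −0.75 × (-0.320907) = 0.240680 substitutions/site.

0.241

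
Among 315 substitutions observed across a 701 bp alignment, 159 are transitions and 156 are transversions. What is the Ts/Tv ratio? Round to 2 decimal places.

1.02

R = 159/156 = 1.019230… ≈ 1.02 (to 2 d.p.).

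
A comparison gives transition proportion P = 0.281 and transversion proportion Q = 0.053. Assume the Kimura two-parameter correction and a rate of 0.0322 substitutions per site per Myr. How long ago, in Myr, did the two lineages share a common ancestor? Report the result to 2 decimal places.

Under the Kimura two-parameter model, d = −½ ln(1 − 2P − Q) − ¼ ln(1 − 2Q).
1 − 2P − Q = 0.385, giving −½ ln(0.385) = 0.477256.
1 − 2Q = 0.894, giving −¼ ln(0.894) = 0.028012.
d = 0.477256 + 0.028012 = 0.505268.
Under a molecular clock d = 2μt, so t = d/(2μ) = 0.505268 / (2 × 0.0322) = 7.85 Myr.

7.85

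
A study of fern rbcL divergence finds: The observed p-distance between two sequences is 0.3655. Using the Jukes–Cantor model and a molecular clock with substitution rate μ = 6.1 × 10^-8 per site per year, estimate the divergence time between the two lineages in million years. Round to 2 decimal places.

4.11

d = −(3/4) ln(1 − 4p/3) = −0.75 ln(1 − 0.487333) = −0.75 ln(0.512667)
  = −0.75 × (-0.668129) = 0.501097 substitutions/site.
Under a molecular clock d = 2μt, so t = d/(2μ) = 0.501097 / (2 × 6.1 × 10^-8) = 4.11 million years.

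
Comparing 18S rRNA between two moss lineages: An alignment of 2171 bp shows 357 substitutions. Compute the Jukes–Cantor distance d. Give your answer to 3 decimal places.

0.186

p = 357/2171 ≈ 0.16444.
d = −(3/4) ln(1 − 4p/3) = −0.75 ln(1 − 0.219253) = −0.75 ln(0.780747)
  = −0.75 × (-0.247504) = 0.185628 substitutions/site.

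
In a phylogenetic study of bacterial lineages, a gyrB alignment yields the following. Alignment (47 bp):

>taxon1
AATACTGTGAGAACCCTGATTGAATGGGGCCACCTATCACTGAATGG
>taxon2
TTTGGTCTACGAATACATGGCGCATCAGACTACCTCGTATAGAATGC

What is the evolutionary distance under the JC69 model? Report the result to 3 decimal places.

0.926

The sequences differ at 25 of 47 sites, so p = 25/47 ≈ 0.531915.
d = −(3/4) ln(1 − 4p/3) = −0.75 ln(1 − 0.70922) = −0.75 ln(0.29078)
  = −0.75 × (-1.235188) = 0.926391 substitutions/site.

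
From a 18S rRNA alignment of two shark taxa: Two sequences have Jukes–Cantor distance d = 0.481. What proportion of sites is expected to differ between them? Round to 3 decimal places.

p = (3/4)(1 − e^(−4d/3)) = 0.75 × (1 − e^(-0.641333)) = 0.75 × (1 − 0.526590) = 0.355058.

0.355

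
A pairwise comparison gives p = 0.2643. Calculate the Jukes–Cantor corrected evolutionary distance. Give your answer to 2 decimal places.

0.33

d = −(3/4) ln(1 − 4p/3) = −0.75 ln(1 − 0.3524) = −0.75 ln(0.6476)
  = −0.75 × (-0.434482) = 0.325862 substitutions/site.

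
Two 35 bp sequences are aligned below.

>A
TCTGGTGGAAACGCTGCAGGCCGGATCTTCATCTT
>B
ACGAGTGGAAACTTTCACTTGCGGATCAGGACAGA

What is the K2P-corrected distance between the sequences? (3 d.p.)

Of 35 sites, 3 differences are transitions and 15 are transversions, so P = 3/35 ≈ 0.085714 and Q = 15/35 ≈ 0.428571.
Under the Kimura two-parameter model, d = −½ ln(1 − 2P − Q) − ¼ ln(1 − 2Q).
1 − 2P − Q = 0.400001, giving −½ ln(0.400001) = 0.458144.
1 − 2Q = 0.142858, giving −¼ ln(0.142858) = 0.486476.
d = 0.458144 + 0.486476 = 0.944620.

0.945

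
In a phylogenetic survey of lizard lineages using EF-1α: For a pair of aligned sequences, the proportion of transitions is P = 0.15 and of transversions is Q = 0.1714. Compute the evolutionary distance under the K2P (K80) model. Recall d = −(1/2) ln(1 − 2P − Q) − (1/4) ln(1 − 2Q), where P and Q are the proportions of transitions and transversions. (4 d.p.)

Under the Kimura two-parameter model, d = −½ ln(1 − 2P − Q) − ¼ ln(1 − 2Q).
1 − 2P − Q = 0.5286, giving −½ ln(0.5286) = 0.318762.
1 − 2Q = 0.6572, giving −¼ ln(0.6572) = 0.104942.
d = 0.318762 + 0.104942 = 0.423704.

0.4237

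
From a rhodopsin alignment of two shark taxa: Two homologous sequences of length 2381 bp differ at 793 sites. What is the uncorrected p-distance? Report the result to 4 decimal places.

0.3331

p = 793/2381 = 0.333053… ≈ 0.3331 (to 4 d.p.).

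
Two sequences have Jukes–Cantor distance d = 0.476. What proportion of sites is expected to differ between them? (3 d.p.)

0.352

p = (3/4)(1 − e^(−4d/3)) = 0.75 × (1 − e^(-0.634667)) = 0.75 × (1 − 0.530112) = 0.352416.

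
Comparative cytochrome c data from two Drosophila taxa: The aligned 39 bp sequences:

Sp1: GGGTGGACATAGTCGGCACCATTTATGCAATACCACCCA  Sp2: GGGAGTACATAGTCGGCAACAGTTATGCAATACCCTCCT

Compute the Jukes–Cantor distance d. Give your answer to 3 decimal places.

0.205

The sequences differ at 7 of 39 sites (4, 6, 19, 22, 35, 36, 39), so p = 7/39 ≈ 0.179487.
d = −(3/4) ln(1 − 4p/3) = −0.75 ln(1 − 0.239316) = −0.75 ln(0.760684)
  = −0.75 × (-0.273537) = 0.205153 substitutions/site.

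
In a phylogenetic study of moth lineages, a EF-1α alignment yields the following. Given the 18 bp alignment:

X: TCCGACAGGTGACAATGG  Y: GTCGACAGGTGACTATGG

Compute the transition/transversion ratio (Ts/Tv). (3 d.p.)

Transitions are A↔G and C↔T; transversions are all other mismatches.
Transitions: 1. Transversions: 2.
R = 1/2 = 0.500.

0.500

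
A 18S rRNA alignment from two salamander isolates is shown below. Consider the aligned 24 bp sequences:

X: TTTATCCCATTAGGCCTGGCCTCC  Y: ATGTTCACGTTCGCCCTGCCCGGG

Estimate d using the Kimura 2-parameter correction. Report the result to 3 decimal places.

Of 24 sites, 1 differences are transitions and 10 are transversions, so P = 1/24 ≈ 0.041667 and Q = 10/24 ≈ 0.416667.
Under the Kimura two-parameter model, d = −½ ln(1 − 2P − Q) − ¼ ln(1 − 2Q).
1 − 2P − Q = 0.499999, giving −½ ln(0.499999) = 0.346575.
1 − 2Q = 0.166666, giving −¼ ln(0.166666) = 0.447941.
d = 0.346575 + 0.447941 = 0.794516.

0.795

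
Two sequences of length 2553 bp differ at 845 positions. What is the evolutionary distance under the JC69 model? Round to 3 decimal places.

0.437

p = 845/2553 ≈ 0.330983.
d = −(3/4) ln(1 − 4p/3) = −0.75 ln(1 − 0.441311) = −0.75 ln(0.558689)
  = −0.75 × (-0.582162) = 0.436622 substitutions/site.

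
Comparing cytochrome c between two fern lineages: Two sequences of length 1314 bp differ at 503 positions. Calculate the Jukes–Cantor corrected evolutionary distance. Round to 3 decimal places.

0.536

p = 503/1314 ≈ 0.382801.
d = −(3/4) ln(1 − 4p/3) = −0.75 ln(1 − 0.510401) = −0.75 ln(0.489599)
  = −0.75 × (-0.714169) = 0.535627 substitutions/site.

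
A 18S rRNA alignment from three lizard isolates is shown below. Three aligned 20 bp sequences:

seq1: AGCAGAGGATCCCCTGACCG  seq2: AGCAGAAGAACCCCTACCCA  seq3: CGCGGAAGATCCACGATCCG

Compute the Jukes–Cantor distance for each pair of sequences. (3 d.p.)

seq1–seq2: 5/20 sites differ → p = 0.25, d = −0.75 ln(1 − 0.333333) = 0.304098 ≈ 0.304.
seq1–seq3: 7/20 sites differ → p = 0.35, d = −0.75 ln(1 − 0.466667) = 0.471457 ≈ 0.471.
seq2–seq3: 7/20 sites differ → p = 0.35, d = −0.75 ln(1 − 0.466667) = 0.471457 ≈ 0.471.

d(seq1,seq2) = 0.304, d(seq1,seq3) = 0.471, d(seq2,seq3) = 0.471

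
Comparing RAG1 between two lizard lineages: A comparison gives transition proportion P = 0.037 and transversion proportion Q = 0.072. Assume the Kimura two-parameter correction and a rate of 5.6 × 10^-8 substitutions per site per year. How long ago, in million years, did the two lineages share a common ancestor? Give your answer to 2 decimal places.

Under the Kimura two-parameter model, d = −½ ln(1 − 2P − Q) − ¼ ln(1 − 2Q).
1 − 2P − Q = 0.854, giving −½ ln(0.854) = 0.078912.
1 − 2Q = 0.856, giving −¼ ln(0.856) = 0.038871.
d = 0.078912 + 0.038871 = 0.117783.
Under a molecular clock d = 2μt, so t = d/(2μ) = 0.117783 / (2 × 5.6 × 10^-8) = 1.05 million years.

1.05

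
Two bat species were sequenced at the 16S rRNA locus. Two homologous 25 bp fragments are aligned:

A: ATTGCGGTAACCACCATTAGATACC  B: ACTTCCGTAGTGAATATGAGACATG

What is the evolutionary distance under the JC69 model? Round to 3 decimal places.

0.766

The sequences differ at 12 of 25 sites, so p = 12/25 = 0.48.
d = −(3/4) ln(1 − 4p/3) = −0.75 ln(1 − 0.64) = −0.75 ln(0.36)
  = −0.75 × (-1.021651) = 0.766238 substitutions/site.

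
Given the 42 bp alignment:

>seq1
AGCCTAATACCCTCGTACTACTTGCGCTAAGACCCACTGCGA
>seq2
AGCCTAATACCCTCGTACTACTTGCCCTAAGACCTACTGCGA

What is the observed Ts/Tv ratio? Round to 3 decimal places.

Transitions are A↔G and C↔T; transversions are all other mismatches.
Transitions: 1. Transversions: 1.
R = 1/1 = 1.000.

1.000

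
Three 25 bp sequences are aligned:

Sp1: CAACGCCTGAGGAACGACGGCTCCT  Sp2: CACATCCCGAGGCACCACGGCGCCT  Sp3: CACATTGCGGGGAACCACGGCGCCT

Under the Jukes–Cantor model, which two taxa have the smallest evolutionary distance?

Sp1–Sp2: 7/25 differ, p = 0.280, d = 0.351.
Sp1–Sp3: 9/25 differ, p = 0.360, d = 0.490.
Sp2–Sp3: 4/25 differ, p = 0.160, d = 0.180.
The smallest distance is between Sp2 and Sp3.

Sp2 and Sp3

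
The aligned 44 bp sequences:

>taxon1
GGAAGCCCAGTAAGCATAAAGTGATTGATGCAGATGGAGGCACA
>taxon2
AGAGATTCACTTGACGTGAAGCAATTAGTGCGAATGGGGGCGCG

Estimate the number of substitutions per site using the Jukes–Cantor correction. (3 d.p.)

The sequences differ at 20 of 44 sites, so p = 20/44 ≈ 0.454545.
d = −(3/4) ln(1 − 4p/3) = −0.75 ln(1 − 0.60606) = −0.75 ln(0.39394)
  = −0.75 × (-0.931557) = 0.698668 substitutions/site.

0.699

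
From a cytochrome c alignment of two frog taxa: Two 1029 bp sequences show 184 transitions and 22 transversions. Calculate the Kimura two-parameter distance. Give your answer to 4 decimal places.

0.2491

P = 184/1029 ≈ 0.178814 and Q = 22/1029 ≈ 0.02138.
Under the Kimura two-parameter model, d = −½ ln(1 − 2P − Q) − ¼ ln(1 − 2Q).
1 − 2P − Q = 0.620992, giving −½ ln(0.620992) = 0.238219.
1 − 2Q = 0.95724, giving −¼ ln(0.95724) = 0.010925.
d = 0.238219 + 0.010925 = 0.249144.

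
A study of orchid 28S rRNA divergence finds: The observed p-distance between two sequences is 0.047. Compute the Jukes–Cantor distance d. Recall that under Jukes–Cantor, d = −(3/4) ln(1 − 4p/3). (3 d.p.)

0.049

d = −(3/4) ln(1 − 4p/3) = −0.75 ln(1 − 0.062667) = −0.75 ln(0.937333)
  = −0.75 × (-0.064717) = 0.048538 substitutions/site.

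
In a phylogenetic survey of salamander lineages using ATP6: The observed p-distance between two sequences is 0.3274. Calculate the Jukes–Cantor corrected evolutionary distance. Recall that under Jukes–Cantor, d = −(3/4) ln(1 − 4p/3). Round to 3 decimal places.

0.430

d = −(3/4) ln(1 − 4p/3) = −0.75 ln(1 − 0.436533) = −0.75 ln(0.563467)
  = −0.75 × (-0.573647) = 0.430235 substitutions/site.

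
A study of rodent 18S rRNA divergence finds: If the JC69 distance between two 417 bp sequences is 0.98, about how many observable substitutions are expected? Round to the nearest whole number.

228

Invert JC69: p = (3/4)(1 − e^(−4d/3)) = 0.75 × (1 − e^(-1.306667)) = 0.75 × (1 − 0.270721) = 0.546959.
Expected differing sites = pL ≈ 0.546959 × 417 = 228.081903 ≈ 228.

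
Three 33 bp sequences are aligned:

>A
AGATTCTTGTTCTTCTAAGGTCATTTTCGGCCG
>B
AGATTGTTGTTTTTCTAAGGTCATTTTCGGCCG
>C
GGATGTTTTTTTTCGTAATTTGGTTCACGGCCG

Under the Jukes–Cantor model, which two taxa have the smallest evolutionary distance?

A and B

A–B: 2/33 differ, p = 0.061, d = 0.063.
A–C: 13/33 differ, p = 0.394, d = 0.559.
B–C: 12/33 differ, p = 0.364, d = 0.497.
The smallest distance is between A and B.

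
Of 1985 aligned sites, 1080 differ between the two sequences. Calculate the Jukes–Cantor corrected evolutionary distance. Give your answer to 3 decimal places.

0.969

p = 1080/1985 ≈ 0.544081.
d = −(3/4) ln(1 − 4p/3) = −0.75 ln(1 − 0.725441) = −0.75 ln(0.274559)
  = −0.75 × (-1.292589) = 0.969442 substitutions/site.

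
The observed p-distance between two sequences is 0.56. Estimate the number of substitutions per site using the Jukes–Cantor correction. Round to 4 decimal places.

d = −(3/4) ln(1 − 4p/3) = −0.75 ln(1 − 0.746667) = −0.75 ln(0.253333)
  = −0.75 × (-1.373050) = 1.029788 substitutions/site.

1.0298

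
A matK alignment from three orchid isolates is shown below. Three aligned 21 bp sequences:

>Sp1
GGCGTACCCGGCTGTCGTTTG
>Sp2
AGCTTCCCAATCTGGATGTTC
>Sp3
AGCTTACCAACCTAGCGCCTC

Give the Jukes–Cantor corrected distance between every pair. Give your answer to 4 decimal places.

d(Sp1,Sp2) = 0.8990, d(Sp1,Sp3) = 0.7557, d(Sp2,Sp3) = 0.4408

Sp1–Sp2: 11/21 sites differ → p ≈ 0.52381, d = −0.75 ln(1 − 0.698413) = 0.899023 ≈ 0.8990.
Sp1–Sp3: 10/21 sites differ → p ≈ 0.47619, d = −0.75 ln(1 − 0.63492) = 0.755729 ≈ 0.7557.
Sp2–Sp3: 7/21 sites differ → p ≈ 0.333333, d = −0.75 ln(1 − 0.444444) = 0.440839 ≈ 0.4408.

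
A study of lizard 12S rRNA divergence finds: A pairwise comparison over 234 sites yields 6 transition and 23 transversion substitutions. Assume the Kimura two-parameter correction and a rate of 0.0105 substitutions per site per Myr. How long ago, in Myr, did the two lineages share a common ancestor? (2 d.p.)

6.46

P = 6/234 ≈ 0.025641 and Q = 23/234 ≈ 0.098291.
Under the Kimura two-parameter model, d = −½ ln(1 − 2P − Q) − ¼ ln(1 − 2Q).
1 − 2P − Q = 0.850427, giving −½ ln(0.850427) = 0.081008.
1 − 2Q = 0.803418, giving −¼ ln(0.803418) = 0.054720.
d = 0.081008 + 0.054720 = 0.135728.
Under a molecular clock d = 2μt, so t = d/(2μ) = 0.135728 / (2 × 0.0105) = 6.46 Myr.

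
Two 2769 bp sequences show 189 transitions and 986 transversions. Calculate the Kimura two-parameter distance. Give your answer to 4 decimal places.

P = 189/2769 ≈ 0.068256 and Q = 986/2769 ≈ 0.356085.
Under the Kimura two-parameter model, d = −½ ln(1 − 2P − Q) − ¼ ln(1 − 2Q).
1 − 2P − Q = 0.507403, giving −½ ln(0.507403) = 0.339225.
1 − 2Q = 0.28783, giving −¼ ln(0.28783) = 0.311346.
d = 0.339225 + 0.311346 = 0.650571.

0.6506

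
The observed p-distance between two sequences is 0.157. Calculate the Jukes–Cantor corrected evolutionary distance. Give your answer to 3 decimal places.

d = −(3/4) ln(1 − 4p/3) = −0.75 ln(1 − 0.209333) = −0.75 ln(0.790667)
  = −0.75 × (-0.234878) = 0.176159 substitutions/site.

0.176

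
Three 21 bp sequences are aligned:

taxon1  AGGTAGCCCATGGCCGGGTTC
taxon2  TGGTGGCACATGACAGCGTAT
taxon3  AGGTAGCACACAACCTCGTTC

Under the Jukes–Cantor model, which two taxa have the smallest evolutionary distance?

taxon1 and taxon3

taxon1–taxon2: 8/21 differ, p = 0.381, d = 0.532.
taxon1–taxon3: 6/21 differ, p = 0.286, d = 0.360.
taxon2–taxon3: 8/21 differ, p = 0.381, d = 0.532.
The smallest distance is between taxon1 and taxon3.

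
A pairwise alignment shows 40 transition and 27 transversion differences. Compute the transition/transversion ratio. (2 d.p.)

R = 40/27 = 1.481481… ≈ 1.48 (to 2 d.p.).

1.48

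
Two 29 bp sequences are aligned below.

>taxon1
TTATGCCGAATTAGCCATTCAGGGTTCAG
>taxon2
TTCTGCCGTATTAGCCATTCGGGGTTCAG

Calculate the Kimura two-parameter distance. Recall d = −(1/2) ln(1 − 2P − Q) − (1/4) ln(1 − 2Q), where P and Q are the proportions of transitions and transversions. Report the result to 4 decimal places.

Of 29 sites, 1 differences are transitions and 2 are transversions, so P = 1/29 ≈ 0.034483 and Q = 2/29 ≈ 0.068966.
Under the Kimura two-parameter model, d = −½ ln(1 − 2P − Q) − ¼ ln(1 − 2Q).
1 − 2P − Q = 0.862068, giving −½ ln(0.862068) = 0.074211.
1 − 2Q = 0.862068, giving −¼ ln(0.862068) = 0.037105.
d = 0.074211 + 0.037105 = 0.111316.

0.1113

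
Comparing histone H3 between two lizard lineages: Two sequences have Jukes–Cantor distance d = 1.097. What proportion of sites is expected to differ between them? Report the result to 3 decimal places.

p = (3/4)(1 − e^(−4d/3)) = 0.75 × (1 − e^(-1.462667)) = 0.75 × (1 − 0.231618) = 0.576287.

0.576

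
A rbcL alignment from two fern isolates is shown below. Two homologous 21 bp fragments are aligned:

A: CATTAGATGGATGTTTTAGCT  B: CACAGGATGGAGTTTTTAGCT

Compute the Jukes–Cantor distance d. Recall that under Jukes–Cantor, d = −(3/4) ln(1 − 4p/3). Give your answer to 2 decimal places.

0.29

The sequences differ at 5 of 21 sites (3, 4, 5, 12, 13), so p = 5/21 ≈ 0.238095.
d = −(3/4) ln(1 − 4p/3) = −0.75 ln(1 − 0.31746) = −0.75 ln(0.68254)
  = −0.75 × (-0.381934) = 0.286451 substitutions/site.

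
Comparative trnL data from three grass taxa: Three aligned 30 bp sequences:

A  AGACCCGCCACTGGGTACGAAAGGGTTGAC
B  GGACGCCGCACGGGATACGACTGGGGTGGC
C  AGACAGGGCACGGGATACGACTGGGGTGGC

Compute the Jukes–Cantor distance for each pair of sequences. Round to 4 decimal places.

d(A,B) = 0.4408, d(A,C) = 0.3831, d(B,C) = 0.1468

A–B: 10/30 sites differ → p ≈ 0.333333, d = −0.75 ln(1 − 0.444444) = 0.440839 ≈ 0.4408.
A–C: 9/30 sites differ → p = 0.3, d = −0.75 ln(1 − 0.4) = 0.383119 ≈ 0.3831.
B–C: 4/30 sites differ → p ≈ 0.133333, d = −0.75 ln(1 − 0.177777) = 0.146808 ≈ 0.1468.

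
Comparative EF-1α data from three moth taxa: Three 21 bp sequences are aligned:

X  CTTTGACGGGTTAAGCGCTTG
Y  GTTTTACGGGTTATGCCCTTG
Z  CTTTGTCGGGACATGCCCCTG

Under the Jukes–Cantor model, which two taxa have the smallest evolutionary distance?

X and Y

X–Y: 4/21 differ, p = 0.190, d = 0.220.
X–Z: 6/21 differ, p = 0.286, d = 0.360.
Y–Z: 6/21 differ, p = 0.286, d = 0.360.
The smallest distance is between X and Y.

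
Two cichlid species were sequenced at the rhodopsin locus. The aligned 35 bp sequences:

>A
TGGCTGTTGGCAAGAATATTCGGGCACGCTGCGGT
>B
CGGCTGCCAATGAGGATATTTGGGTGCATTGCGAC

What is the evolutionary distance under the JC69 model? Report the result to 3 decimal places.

0.635

The sequences differ at 15 of 35 sites, so p = 15/35 ≈ 0.428571.
d = −(3/4) ln(1 − 4p/3) = −0.75 ln(1 − 0.571428) = −0.75 ln(0.428572)
  = −0.75 × (-0.847297) = 0.635473 substitutions/site.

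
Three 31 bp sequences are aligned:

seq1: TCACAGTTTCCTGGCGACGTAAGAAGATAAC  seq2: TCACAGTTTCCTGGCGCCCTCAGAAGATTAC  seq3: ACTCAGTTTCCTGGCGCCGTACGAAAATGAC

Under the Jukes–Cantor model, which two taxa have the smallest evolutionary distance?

seq1 and seq2

seq1–seq2: 4/31 differ, p = 0.129, d = 0.142.
seq1–seq3: 6/31 differ, p = 0.194, d = 0.224.
seq2–seq3: 7/31 differ, p = 0.226, d = 0.269.
The smallest distance is between seq1 and seq2.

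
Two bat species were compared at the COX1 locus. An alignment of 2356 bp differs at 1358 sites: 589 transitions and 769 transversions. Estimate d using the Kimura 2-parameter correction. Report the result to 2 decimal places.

1.14

P = 589/2356 = 0.25 and Q = 769/2356 ≈ 0.326401.
Under the Kimura two-parameter model, d = −½ ln(1 − 2P − Q) − ¼ ln(1 − 2Q).
1 − 2P − Q = 0.173599, giving −½ ln(0.173599) = 0.875504.
1 − 2Q = 0.347198, giving −¼ ln(0.347198) = 0.264465.
d = 0.875504 + 0.264465 = 1.139969.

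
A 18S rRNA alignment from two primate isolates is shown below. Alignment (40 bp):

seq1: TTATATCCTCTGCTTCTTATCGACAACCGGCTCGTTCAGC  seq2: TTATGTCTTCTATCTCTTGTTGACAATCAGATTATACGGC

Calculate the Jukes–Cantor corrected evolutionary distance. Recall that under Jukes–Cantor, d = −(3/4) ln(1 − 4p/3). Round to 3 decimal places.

0.471

The sequences differ at 14 of 40 sites, so p = 14/40 = 0.35.
d = −(3/4) ln(1 − 4p/3) = −0.75 ln(1 − 0.466667) = −0.75 ln(0.533333)
  = −0.75 × (-0.628609) = 0.471457 substitutions/site.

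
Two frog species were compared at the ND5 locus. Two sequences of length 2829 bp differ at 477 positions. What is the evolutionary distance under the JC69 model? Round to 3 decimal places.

0.191

p = 477/2829 ≈ 0.168611.
d = −(3/4) ln(1 − 4p/3) = −0.75 ln(1 − 0.224815) = −0.75 ln(0.775185)
  = −0.75 × (-0.254654) = 0.190991 substitutions/site.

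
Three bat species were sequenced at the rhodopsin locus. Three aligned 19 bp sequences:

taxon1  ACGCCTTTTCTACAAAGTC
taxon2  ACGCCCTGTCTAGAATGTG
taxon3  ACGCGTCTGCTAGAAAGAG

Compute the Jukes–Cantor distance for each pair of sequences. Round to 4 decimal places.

taxon1–taxon2: 5/19 sites differ → p ≈ 0.263158, d = −0.75 ln(1 − 0.350877) = 0.324100 ≈ 0.3241.
taxon1–taxon3: 6/19 sites differ → p ≈ 0.315789, d = −0.75 ln(1 − 0.421052) = 0.409907 ≈ 0.4099.
taxon2–taxon3: 7/19 sites differ → p ≈ 0.368421, d = −0.75 ln(1 − 0.491228) = 0.506816 ≈ 0.5068.

d(taxon1,taxon2) = 0.3241, d(taxon1,taxon3) = 0.4099, d(taxon2,taxon3) = 0.5068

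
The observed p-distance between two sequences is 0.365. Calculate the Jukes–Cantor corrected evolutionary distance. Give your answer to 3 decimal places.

d = −(3/4) ln(1 − 4p/3) = −0.75 ln(1 − 0.486667) = −0.75 ln(0.513333)
  = −0.75 × (-0.666831) = 0.500123 substitutions/site.

0.500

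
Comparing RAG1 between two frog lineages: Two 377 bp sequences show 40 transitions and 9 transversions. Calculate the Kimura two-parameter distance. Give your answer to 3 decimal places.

0.147

P = 40/377 ≈ 0.106101 and Q = 9/377 ≈ 0.023873.
Under the Kimura two-parameter model, d = −½ ln(1 − 2P − Q) − ¼ ln(1 − 2Q).
1 − 2P − Q = 0.763925, giving −½ ln(0.763925) = 0.134643.
1 − 2Q = 0.952254, giving −¼ ln(0.952254) = 0.012231.
d = 0.134643 + 0.012231 = 0.146874.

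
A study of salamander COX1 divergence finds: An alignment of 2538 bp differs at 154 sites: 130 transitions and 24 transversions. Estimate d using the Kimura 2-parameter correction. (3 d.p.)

0.064

P = 130/2538 ≈ 0.051221 and Q = 24/2538 ≈ 0.009456.
Under the Kimura two-parameter model, d = −½ ln(1 − 2P − Q) − ¼ ln(1 − 2Q).
1 − 2P − Q = 0.888102, giving −½ ln(0.888102) = 0.059334.
1 − 2Q = 0.981088, giving −¼ ln(0.981088) = 0.004773.
d = 0.059334 + 0.004773 = 0.064107.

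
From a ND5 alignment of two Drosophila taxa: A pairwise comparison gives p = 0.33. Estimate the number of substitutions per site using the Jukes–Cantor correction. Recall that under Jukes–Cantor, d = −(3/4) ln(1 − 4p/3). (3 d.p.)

0.435

d = −(3/4) ln(1 − 4p/3) = −0.75 ln(1 − 0.44) = −0.75 ln(0.56)
  = −0.75 × (-0.579818) = 0.434864 substitutions/site.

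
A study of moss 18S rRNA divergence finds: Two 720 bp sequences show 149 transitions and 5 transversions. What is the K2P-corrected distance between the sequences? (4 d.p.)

P = 149/720 ≈ 0.206944 and Q = 5/720 ≈ 0.006944.
Under the Kimura two-parameter model, d = −½ ln(1 − 2P − Q) − ¼ ln(1 − 2Q).
1 − 2P − Q = 0.579168, giving −½ ln(0.579168) = 0.273081.
1 − 2Q = 0.986112, giving −¼ ln(0.986112) = 0.003496.
d = 0.273081 + 0.003496 = 0.276577.

0.2766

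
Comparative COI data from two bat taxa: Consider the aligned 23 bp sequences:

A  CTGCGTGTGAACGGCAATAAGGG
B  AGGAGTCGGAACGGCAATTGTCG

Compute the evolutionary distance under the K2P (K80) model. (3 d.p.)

0.583

Of 23 sites, 1 differences are transitions and 8 are transversions, so P = 1/23 ≈ 0.043478 and Q = 8/23 ≈ 0.347826.
Under the Kimura two-parameter model, d = −½ ln(1 − 2P − Q) − ¼ ln(1 − 2Q).
1 − 2P − Q = 0.565218, giving −½ ln(0.565218) = 0.285272.
1 − 2Q = 0.304348, giving −¼ ln(0.304348) = 0.297396.
d = 0.285272 + 0.297396 = 0.582668.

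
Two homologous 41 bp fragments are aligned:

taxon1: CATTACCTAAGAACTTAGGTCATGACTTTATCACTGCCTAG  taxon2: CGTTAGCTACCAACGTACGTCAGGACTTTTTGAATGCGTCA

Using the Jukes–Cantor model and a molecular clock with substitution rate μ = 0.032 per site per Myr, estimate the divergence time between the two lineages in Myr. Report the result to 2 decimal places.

The sequences differ at 13 of 41 sites, so p = 13/41 ≈ 0.317073.
d = −(3/4) ln(1 − 4p/3) = −0.75 ln(1 − 0.422764) = −0.75 ln(0.577236)
  = −0.75 × (-0.549504) = 0.412128 substitutions/site.
Under a molecular clock d = 2μt, so t = d/(2μ) = 0.412128 / (2 × 0.032) = 6.44 Myr.

6.44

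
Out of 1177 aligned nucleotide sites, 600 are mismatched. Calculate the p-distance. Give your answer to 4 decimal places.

0.5098

p = 600/1177 = 0.509770… ≈ 0.5098 (to 4 d.p.).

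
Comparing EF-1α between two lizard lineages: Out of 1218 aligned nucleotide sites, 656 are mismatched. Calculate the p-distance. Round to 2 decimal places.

p = 656/1218 = 0.538587… ≈ 0.54 (to 2 d.p.).

0.54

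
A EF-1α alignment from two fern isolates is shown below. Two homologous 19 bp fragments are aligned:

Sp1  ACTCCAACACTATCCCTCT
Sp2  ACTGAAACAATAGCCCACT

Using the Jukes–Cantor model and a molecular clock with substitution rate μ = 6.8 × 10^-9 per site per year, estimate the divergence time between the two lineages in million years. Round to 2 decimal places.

23.83

The sequences differ at 5 of 19 sites (4, 5, 10, 13, 17), so p = 5/19 ≈ 0.263158.
d = −(3/4) ln(1 − 4p/3) = −0.75 ln(1 − 0.350877) = −0.75 ln(0.649123)
  = −0.75 × (-0.432133) = 0.324100 substitutions/site.
Under a molecular clock d = 2μt, so t = d/(2μ) = 0.324100 / (2 × 6.8 × 10^-9) = 23.83 million years.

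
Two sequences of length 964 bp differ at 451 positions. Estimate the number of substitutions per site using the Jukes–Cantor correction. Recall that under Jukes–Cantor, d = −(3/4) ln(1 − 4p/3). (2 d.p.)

0.73

p = 451/964 ≈ 0.467842.
d = −(3/4) ln(1 − 4p/3) = −0.75 ln(1 − 0.623789) = −0.75 ln(0.376211)
  = −0.75 × (-0.977605) = 0.733204 substitutions/site.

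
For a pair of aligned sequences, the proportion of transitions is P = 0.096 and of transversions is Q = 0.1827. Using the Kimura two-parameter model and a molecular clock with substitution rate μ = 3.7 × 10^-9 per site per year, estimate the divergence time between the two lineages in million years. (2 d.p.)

Under the Kimura two-parameter model, d = −½ ln(1 − 2P − Q) − ¼ ln(1 − 2Q).
1 − 2P − Q = 0.6253, giving −½ ln(0.6253) = 0.234762.
1 − 2Q = 0.6346, giving −¼ ln(0.6346) = 0.113690.
d = 0.234762 + 0.113690 = 0.348452.
Under a molecular clock d = 2μt, so t = d/(2μ) = 0.348452 / (2 × 3.7 × 10^-9) = 47.09 million years.

47.09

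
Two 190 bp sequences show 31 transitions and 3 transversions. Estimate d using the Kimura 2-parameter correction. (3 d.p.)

0.217

P = 31/190 ≈ 0.163158 and Q = 3/190 ≈ 0.015789.
Under the Kimura two-parameter model, d = −½ ln(1 − 2P − Q) − ¼ ln(1 − 2Q).
1 − 2P − Q = 0.657895, giving −½ ln(0.657895) = 0.209355.
1 − 2Q = 0.968422, giving −¼ ln(0.968422) = 0.008022.
d = 0.209355 + 0.008022 = 0.217377.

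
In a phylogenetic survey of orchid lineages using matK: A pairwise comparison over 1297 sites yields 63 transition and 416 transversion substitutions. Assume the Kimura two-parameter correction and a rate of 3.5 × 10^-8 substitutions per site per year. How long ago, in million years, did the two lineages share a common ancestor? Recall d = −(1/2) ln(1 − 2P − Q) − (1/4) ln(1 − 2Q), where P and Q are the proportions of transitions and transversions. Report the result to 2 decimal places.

P = 63/1297 ≈ 0.048574 and Q = 416/1297 ≈ 0.32074.
Under the Kimura two-parameter model, d = −½ ln(1 − 2P − Q) − ¼ ln(1 − 2Q).
1 − 2P − Q = 0.582112, giving −½ ln(0.582112) = 0.270546.
1 − 2Q = 0.35852, giving −¼ ln(0.35852) = 0.256443.
d = 0.270546 + 0.256443 = 0.526989.
Under a molecular clock d = 2μt, so t = d/(2μ) = 0.526989 / (2 × 3.5 × 10^-8) = 7.53 million years.

7.53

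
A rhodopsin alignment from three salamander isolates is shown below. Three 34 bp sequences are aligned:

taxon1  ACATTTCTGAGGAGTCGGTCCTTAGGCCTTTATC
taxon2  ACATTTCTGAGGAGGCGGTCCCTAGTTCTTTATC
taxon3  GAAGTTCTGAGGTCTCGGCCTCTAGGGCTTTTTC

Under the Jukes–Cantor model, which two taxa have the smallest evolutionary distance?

taxon1 and taxon2

taxon1–taxon2: 4/34 differ, p = 0.118, d = 0.128.
taxon1–taxon3: 10/34 differ, p = 0.294, d = 0.373.
taxon2–taxon3: 11/34 differ, p = 0.324, d = 0.423.
The smallest distance is between taxon1 and taxon2.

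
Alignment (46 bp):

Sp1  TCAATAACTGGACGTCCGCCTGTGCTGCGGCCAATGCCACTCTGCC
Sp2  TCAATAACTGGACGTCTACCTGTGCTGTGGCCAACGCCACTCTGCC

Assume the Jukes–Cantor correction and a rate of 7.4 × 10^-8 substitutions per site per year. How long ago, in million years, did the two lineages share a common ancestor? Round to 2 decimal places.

The sequences differ at 4 of 46 sites (17, 18, 28, 35), so p = 4/46 ≈ 0.086957.
d = −(3/4) ln(1 − 4p/3) = −0.75 ln(1 − 0.115943) = −0.75 ln(0.884057)
  = −0.75 × (-0.123234) = 0.092426 substitutions/site.
Under a molecular clock d = 2μt, so t = d/(2μ) = 0.092426 / (2 × 7.4 × 10^-8) = 0.62 million years.

0.62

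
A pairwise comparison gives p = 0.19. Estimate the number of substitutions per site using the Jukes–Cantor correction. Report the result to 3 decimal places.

d = −(3/4) ln(1 − 4p/3) = −0.75 ln(1 − 0.253333) = −0.75 ln(0.746667)
  = −0.75 × (-0.292136) = 0.219102 substitutions/site.

0.219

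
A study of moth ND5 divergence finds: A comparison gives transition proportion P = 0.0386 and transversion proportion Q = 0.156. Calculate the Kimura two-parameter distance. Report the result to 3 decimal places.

0.226

Under the Kimura two-parameter model, d = −½ ln(1 − 2P − Q) − ¼ ln(1 − 2Q).
1 − 2P − Q = 0.7668, giving −½ ln(0.7668) = 0.132765.
1 − 2Q = 0.688, giving −¼ ln(0.688) = 0.093492.
d = 0.132765 + 0.093492 = 0.226257.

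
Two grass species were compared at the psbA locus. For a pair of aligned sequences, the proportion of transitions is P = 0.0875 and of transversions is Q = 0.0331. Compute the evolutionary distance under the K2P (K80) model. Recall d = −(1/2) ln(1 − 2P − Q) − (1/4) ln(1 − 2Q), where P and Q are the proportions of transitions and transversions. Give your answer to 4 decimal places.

Under the Kimura two-parameter model, d = −½ ln(1 − 2P − Q) − ¼ ln(1 − 2Q).
1 − 2P − Q = 0.7919, giving −½ ln(0.7919) = 0.116660.
1 − 2Q = 0.9338, giving −¼ ln(0.9338) = 0.017123.
d = 0.116660 + 0.017123 = 0.133783.

0.1338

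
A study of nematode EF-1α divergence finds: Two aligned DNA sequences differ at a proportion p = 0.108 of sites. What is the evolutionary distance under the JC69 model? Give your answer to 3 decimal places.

0.117

d = −(3/4) ln(1 − 4p/3) = −0.75 ln(1 − 0.144) = −0.75 ln(0.856)
  = −0.75 × (-0.155485) = 0.116614 substitutions/site.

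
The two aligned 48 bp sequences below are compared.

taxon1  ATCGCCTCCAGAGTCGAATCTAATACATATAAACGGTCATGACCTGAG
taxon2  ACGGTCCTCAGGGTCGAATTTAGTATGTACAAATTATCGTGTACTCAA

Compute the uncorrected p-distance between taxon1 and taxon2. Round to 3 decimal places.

The sequences differ at 19 of 48 positions.
p = 19/48 = 0.395833… ≈ 0.396 (to 3 d.p.).

0.396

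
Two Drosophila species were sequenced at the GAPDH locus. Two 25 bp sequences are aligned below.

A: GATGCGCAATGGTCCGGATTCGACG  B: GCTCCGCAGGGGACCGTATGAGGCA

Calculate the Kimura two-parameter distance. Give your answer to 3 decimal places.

0.572

Of 25 sites, 3 differences are transitions and 7 are transversions, so P = 3/25 = 0.12 and Q = 7/25 = 0.28.
Under the Kimura two-parameter model, d = −½ ln(1 − 2P − Q) − ¼ ln(1 − 2Q).
1 − 2P − Q = 0.48, giving −½ ln(0.48) = 0.366985.
1 − 2Q = 0.44, giving −¼ ln(0.44) = 0.205245.
d = 0.366985 + 0.205245 = 0.572230.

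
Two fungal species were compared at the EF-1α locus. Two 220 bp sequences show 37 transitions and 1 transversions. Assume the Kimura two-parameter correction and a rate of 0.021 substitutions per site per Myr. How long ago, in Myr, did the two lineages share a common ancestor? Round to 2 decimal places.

P = 37/220 ≈ 0.168182 and Q = 1/220 ≈ 0.004545.
Under the Kimura two-parameter model, d = −½ ln(1 − 2P − Q) − ¼ ln(1 − 2Q).
1 − 2P − Q = 0.659091, giving −½ ln(0.659091) = 0.208447.
1 − 2Q = 0.99091, giving −¼ ln(0.99091) = 0.002283.
d = 0.208447 + 0.002283 = 0.210730.
Under a molecular clock d = 2μt, so t = d/(2μ) = 0.210730 / (2 × 0.021) = 5.02 Myr.

5.02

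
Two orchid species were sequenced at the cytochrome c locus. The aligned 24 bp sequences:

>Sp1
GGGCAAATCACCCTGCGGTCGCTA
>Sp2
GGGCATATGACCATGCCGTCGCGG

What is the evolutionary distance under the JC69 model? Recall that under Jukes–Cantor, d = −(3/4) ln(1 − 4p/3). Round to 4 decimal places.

The sequences differ at 6 of 24 sites (6, 9, 13, 17, 23, 24), so p = 6/24 = 0.25.
d = −(3/4) ln(1 − 4p/3) = −0.75 ln(1 − 0.333333) = −0.75 ln(0.666667)
  = −0.75 × (-0.405465) = 0.304099 substitutions/site.

0.3041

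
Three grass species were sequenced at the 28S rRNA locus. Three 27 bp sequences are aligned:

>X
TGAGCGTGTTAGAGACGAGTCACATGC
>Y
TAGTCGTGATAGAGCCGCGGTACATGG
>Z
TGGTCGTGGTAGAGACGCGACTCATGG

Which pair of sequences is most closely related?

Y and Z

X–Y: 9/27 differ, p = 0.333, d = 0.441.
X–Z: 7/27 differ, p = 0.259, d = 0.318.
Y–Z: 6/27 differ, p = 0.222, d = 0.264.
The smallest distance is between Y and Z.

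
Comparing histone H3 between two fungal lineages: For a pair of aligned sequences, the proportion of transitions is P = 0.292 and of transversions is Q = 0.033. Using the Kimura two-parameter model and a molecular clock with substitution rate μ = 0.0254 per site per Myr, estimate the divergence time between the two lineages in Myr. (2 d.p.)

Under the Kimura two-parameter model, d = −½ ln(1 − 2P − Q) − ¼ ln(1 − 2Q).
1 − 2P − Q = 0.383, giving −½ ln(0.383) = 0.479860.
1 − 2Q = 0.934, giving −¼ ln(0.934) = 0.017070.
d = 0.479860 + 0.017070 = 0.496930.
Under a molecular clock d = 2μt, so t = d/(2μ) = 0.496930 / (2 × 0.0254) = 9.78 Myr.

9.78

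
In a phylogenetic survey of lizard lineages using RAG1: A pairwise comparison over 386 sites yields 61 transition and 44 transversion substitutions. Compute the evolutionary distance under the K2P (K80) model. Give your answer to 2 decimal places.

0.35

P = 61/386 ≈ 0.158031 and Q = 44/386 ≈ 0.11399.
Under the Kimura two-parameter model, d = −½ ln(1 − 2P − Q) − ¼ ln(1 − 2Q).
1 − 2P − Q = 0.569948, giving −½ ln(0.569948) = 0.281105.
1 − 2Q = 0.77202, giving −¼ ln(0.77202) = 0.064686.
d = 0.281105 + 0.064686 = 0.345791.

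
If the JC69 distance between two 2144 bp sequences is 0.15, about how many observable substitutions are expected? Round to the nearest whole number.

291

Invert JC69: p = (3/4)(1 − e^(−4d/3)) = 0.75 × (1 − e^(-0.2)) = 0.75 × (1 − 0.818731) = 0.135952.
Expected differing sites = pL ≈ 0.135952 × 2144 = 291.481088 ≈ 291.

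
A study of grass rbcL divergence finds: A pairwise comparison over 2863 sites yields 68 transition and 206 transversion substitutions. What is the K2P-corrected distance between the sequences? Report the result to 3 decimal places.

P = 68/2863 ≈ 0.023751 and Q = 206/2863 ≈ 0.071952.
Under the Kimura two-parameter model, d = −½ ln(1 − 2P − Q) − ¼ ln(1 − 2Q).
1 − 2P − Q = 0.880546, giving −½ ln(0.880546) = 0.063607.
1 − 2Q = 0.856096, giving −¼ ln(0.856096) = 0.038843.
d = 0.063607 + 0.038843 = 0.102450.

0.102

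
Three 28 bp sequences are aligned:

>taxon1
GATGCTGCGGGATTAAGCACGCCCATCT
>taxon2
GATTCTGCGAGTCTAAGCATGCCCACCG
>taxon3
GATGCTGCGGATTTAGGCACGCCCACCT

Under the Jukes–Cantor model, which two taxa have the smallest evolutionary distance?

taxon1 and taxon3

taxon1–taxon2: 7/28 differ, p = 0.250, d = 0.304.
taxon1–taxon3: 4/28 differ, p = 0.143, d = 0.158.
taxon2–taxon3: 7/28 differ, p = 0.250, d = 0.304.
The smallest distance is between taxon1 and taxon3.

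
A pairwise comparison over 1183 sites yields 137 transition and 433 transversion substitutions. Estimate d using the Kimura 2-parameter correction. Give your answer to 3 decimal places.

P = 137/1183 ≈ 0.115807 and Q = 433/1183 ≈ 0.366019.
Under the Kimura two-parameter model, d = −½ ln(1 − 2P − Q) − ¼ ln(1 − 2Q).
1 − 2P − Q = 0.402367, giving −½ ln(0.402367) = 0.455195.
1 − 2Q = 0.267962, giving −¼ ln(0.267962) = 0.329228.
d = 0.455195 + 0.329228 = 0.784423.

0.784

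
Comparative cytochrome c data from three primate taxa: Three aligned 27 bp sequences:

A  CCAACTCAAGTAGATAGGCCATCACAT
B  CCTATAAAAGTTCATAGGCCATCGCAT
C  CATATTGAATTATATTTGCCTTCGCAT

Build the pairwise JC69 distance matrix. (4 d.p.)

A–B: 7/27 sites differ → p ≈ 0.259259, d = −0.75 ln(1 − 0.345679) = 0.318118 ≈ 0.3181.
A–C: 10/27 sites differ → p ≈ 0.37037, d = −0.75 ln(1 − 0.493827) = 0.510658 ≈ 0.5107.
B–C: 9/27 sites differ → p ≈ 0.333333, d = −0.75 ln(1 − 0.444444) = 0.440839 ≈ 0.4408.

d(A,B) = 0.3181, d(A,C) = 0.5107, d(B,C) = 0.4408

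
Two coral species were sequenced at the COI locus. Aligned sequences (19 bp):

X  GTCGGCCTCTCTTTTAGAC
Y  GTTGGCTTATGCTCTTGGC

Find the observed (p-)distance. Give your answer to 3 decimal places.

0.421

The sequences differ at 8 of 19 positions (sites 3, 7, 9, 11, 12, 14, 16, 18).
p = 8/19 = 0.421052… ≈ 0.421 (to 3 d.p.).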